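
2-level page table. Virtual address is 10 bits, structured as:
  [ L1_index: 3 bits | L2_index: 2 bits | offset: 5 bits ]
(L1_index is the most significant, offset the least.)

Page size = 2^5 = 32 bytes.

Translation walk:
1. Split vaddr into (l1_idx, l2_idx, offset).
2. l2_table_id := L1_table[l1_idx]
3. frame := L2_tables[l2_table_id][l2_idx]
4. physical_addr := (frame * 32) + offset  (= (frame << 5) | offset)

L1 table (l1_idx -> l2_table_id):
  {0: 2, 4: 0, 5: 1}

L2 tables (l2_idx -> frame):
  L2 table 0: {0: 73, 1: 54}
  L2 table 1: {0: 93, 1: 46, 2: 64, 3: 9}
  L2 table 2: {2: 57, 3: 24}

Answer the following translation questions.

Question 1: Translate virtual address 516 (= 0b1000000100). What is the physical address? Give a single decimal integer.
Answer: 2340

Derivation:
vaddr = 516 = 0b1000000100
Split: l1_idx=4, l2_idx=0, offset=4
L1[4] = 0
L2[0][0] = 73
paddr = 73 * 32 + 4 = 2340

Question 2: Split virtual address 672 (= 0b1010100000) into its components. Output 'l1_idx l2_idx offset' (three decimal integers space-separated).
Answer: 5 1 0

Derivation:
vaddr = 672 = 0b1010100000
  top 3 bits -> l1_idx = 5
  next 2 bits -> l2_idx = 1
  bottom 5 bits -> offset = 0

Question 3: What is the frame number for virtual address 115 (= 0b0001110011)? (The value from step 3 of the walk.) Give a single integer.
Answer: 24

Derivation:
vaddr = 115: l1_idx=0, l2_idx=3
L1[0] = 2; L2[2][3] = 24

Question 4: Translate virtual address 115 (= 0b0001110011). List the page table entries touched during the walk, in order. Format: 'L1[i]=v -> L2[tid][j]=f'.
Answer: L1[0]=2 -> L2[2][3]=24

Derivation:
vaddr = 115 = 0b0001110011
Split: l1_idx=0, l2_idx=3, offset=19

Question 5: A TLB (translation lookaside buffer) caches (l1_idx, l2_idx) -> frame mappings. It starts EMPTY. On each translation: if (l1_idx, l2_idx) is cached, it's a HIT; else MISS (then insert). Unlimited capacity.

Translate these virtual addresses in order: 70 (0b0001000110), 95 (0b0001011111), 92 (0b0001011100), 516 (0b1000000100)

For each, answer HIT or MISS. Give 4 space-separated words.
vaddr=70: (0,2) not in TLB -> MISS, insert
vaddr=95: (0,2) in TLB -> HIT
vaddr=92: (0,2) in TLB -> HIT
vaddr=516: (4,0) not in TLB -> MISS, insert

Answer: MISS HIT HIT MISS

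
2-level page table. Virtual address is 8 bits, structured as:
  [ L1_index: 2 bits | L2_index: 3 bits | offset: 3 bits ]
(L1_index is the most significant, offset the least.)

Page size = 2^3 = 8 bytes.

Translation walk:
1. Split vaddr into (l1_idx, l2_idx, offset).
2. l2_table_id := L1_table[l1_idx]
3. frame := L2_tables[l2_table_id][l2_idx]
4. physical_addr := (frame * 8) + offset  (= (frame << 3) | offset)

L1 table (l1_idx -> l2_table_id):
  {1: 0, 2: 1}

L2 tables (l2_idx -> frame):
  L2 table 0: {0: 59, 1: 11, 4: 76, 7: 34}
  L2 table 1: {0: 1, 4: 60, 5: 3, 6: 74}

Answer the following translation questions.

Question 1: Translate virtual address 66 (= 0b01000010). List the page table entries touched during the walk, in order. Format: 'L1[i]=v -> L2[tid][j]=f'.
Answer: L1[1]=0 -> L2[0][0]=59

Derivation:
vaddr = 66 = 0b01000010
Split: l1_idx=1, l2_idx=0, offset=2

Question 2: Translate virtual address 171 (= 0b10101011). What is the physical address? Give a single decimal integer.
vaddr = 171 = 0b10101011
Split: l1_idx=2, l2_idx=5, offset=3
L1[2] = 1
L2[1][5] = 3
paddr = 3 * 8 + 3 = 27

Answer: 27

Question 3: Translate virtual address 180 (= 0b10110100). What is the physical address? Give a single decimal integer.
vaddr = 180 = 0b10110100
Split: l1_idx=2, l2_idx=6, offset=4
L1[2] = 1
L2[1][6] = 74
paddr = 74 * 8 + 4 = 596

Answer: 596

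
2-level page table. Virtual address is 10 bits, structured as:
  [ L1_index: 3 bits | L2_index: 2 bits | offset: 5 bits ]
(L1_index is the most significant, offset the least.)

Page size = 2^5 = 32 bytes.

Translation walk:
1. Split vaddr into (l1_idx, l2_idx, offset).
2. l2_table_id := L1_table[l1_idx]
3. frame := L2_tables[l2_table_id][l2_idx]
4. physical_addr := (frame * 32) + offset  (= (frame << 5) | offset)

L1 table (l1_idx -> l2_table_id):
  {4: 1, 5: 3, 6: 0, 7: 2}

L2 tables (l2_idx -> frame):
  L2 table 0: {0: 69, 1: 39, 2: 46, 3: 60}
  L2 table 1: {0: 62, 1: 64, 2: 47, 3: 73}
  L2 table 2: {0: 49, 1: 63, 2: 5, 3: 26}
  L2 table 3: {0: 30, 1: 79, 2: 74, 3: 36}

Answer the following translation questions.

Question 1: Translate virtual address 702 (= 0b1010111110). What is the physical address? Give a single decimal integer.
Answer: 2558

Derivation:
vaddr = 702 = 0b1010111110
Split: l1_idx=5, l2_idx=1, offset=30
L1[5] = 3
L2[3][1] = 79
paddr = 79 * 32 + 30 = 2558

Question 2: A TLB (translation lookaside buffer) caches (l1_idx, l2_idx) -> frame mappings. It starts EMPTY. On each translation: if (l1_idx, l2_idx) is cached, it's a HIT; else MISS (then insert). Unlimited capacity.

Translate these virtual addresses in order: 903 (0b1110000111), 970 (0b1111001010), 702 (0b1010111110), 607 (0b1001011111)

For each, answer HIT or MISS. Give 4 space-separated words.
vaddr=903: (7,0) not in TLB -> MISS, insert
vaddr=970: (7,2) not in TLB -> MISS, insert
vaddr=702: (5,1) not in TLB -> MISS, insert
vaddr=607: (4,2) not in TLB -> MISS, insert

Answer: MISS MISS MISS MISS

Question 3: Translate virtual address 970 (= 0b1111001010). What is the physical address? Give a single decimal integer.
Answer: 170

Derivation:
vaddr = 970 = 0b1111001010
Split: l1_idx=7, l2_idx=2, offset=10
L1[7] = 2
L2[2][2] = 5
paddr = 5 * 32 + 10 = 170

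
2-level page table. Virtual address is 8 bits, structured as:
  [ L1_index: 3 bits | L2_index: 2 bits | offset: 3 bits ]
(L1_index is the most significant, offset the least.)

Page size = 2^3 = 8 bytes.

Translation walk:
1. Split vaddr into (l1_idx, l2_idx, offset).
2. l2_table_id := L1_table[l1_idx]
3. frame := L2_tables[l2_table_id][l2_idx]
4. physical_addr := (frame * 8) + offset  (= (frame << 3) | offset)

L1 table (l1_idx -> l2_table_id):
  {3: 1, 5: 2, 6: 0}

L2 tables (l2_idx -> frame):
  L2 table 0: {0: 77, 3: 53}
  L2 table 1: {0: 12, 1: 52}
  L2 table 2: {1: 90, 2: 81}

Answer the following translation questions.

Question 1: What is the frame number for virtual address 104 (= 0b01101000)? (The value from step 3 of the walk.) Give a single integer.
vaddr = 104: l1_idx=3, l2_idx=1
L1[3] = 1; L2[1][1] = 52

Answer: 52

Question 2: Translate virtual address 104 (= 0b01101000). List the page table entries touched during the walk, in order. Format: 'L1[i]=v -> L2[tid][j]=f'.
vaddr = 104 = 0b01101000
Split: l1_idx=3, l2_idx=1, offset=0

Answer: L1[3]=1 -> L2[1][1]=52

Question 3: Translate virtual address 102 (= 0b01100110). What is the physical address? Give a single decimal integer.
Answer: 102

Derivation:
vaddr = 102 = 0b01100110
Split: l1_idx=3, l2_idx=0, offset=6
L1[3] = 1
L2[1][0] = 12
paddr = 12 * 8 + 6 = 102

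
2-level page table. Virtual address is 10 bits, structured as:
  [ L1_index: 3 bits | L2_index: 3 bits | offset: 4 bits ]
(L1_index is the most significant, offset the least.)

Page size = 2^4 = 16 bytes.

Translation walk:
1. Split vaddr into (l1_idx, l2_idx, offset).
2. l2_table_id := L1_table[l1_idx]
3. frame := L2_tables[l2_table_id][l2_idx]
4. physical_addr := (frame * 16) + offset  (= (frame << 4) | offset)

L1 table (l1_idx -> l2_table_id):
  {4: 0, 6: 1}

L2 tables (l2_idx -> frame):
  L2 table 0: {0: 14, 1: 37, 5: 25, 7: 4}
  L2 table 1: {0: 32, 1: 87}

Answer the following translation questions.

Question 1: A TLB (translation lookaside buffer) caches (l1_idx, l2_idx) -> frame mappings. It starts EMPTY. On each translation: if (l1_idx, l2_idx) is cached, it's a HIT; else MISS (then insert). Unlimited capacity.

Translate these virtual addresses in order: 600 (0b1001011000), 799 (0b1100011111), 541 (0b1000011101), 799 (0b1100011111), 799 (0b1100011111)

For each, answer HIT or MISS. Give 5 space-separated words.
Answer: MISS MISS MISS HIT HIT

Derivation:
vaddr=600: (4,5) not in TLB -> MISS, insert
vaddr=799: (6,1) not in TLB -> MISS, insert
vaddr=541: (4,1) not in TLB -> MISS, insert
vaddr=799: (6,1) in TLB -> HIT
vaddr=799: (6,1) in TLB -> HIT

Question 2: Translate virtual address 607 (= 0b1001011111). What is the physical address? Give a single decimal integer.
Answer: 415

Derivation:
vaddr = 607 = 0b1001011111
Split: l1_idx=4, l2_idx=5, offset=15
L1[4] = 0
L2[0][5] = 25
paddr = 25 * 16 + 15 = 415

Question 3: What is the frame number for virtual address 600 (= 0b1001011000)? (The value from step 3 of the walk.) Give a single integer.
vaddr = 600: l1_idx=4, l2_idx=5
L1[4] = 0; L2[0][5] = 25

Answer: 25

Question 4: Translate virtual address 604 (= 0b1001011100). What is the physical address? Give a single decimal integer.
vaddr = 604 = 0b1001011100
Split: l1_idx=4, l2_idx=5, offset=12
L1[4] = 0
L2[0][5] = 25
paddr = 25 * 16 + 12 = 412

Answer: 412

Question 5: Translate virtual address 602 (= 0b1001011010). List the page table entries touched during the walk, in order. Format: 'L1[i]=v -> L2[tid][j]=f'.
Answer: L1[4]=0 -> L2[0][5]=25

Derivation:
vaddr = 602 = 0b1001011010
Split: l1_idx=4, l2_idx=5, offset=10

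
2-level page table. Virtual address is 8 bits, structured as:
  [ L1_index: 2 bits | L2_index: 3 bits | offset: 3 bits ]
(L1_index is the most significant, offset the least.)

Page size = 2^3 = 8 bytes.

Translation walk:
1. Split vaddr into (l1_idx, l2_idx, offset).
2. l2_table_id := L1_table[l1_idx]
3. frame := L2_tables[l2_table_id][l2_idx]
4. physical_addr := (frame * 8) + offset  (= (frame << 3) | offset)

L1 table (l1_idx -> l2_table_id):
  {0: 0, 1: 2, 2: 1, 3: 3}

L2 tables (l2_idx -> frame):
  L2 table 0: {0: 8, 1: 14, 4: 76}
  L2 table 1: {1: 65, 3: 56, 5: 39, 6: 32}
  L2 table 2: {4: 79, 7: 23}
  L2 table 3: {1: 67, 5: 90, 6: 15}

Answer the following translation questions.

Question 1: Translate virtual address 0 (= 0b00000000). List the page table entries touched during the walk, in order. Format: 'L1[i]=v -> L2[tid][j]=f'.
vaddr = 0 = 0b00000000
Split: l1_idx=0, l2_idx=0, offset=0

Answer: L1[0]=0 -> L2[0][0]=8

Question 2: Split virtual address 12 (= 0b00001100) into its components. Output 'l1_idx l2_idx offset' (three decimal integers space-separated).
vaddr = 12 = 0b00001100
  top 2 bits -> l1_idx = 0
  next 3 bits -> l2_idx = 1
  bottom 3 bits -> offset = 4

Answer: 0 1 4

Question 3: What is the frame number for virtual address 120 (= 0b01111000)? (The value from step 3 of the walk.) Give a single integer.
Answer: 23

Derivation:
vaddr = 120: l1_idx=1, l2_idx=7
L1[1] = 2; L2[2][7] = 23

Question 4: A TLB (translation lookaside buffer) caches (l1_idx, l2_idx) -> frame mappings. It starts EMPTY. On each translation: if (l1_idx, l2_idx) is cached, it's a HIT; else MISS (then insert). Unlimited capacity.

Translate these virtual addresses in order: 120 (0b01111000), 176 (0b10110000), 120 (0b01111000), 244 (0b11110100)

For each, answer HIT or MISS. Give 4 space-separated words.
Answer: MISS MISS HIT MISS

Derivation:
vaddr=120: (1,7) not in TLB -> MISS, insert
vaddr=176: (2,6) not in TLB -> MISS, insert
vaddr=120: (1,7) in TLB -> HIT
vaddr=244: (3,6) not in TLB -> MISS, insert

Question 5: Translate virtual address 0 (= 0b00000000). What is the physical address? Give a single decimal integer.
Answer: 64

Derivation:
vaddr = 0 = 0b00000000
Split: l1_idx=0, l2_idx=0, offset=0
L1[0] = 0
L2[0][0] = 8
paddr = 8 * 8 + 0 = 64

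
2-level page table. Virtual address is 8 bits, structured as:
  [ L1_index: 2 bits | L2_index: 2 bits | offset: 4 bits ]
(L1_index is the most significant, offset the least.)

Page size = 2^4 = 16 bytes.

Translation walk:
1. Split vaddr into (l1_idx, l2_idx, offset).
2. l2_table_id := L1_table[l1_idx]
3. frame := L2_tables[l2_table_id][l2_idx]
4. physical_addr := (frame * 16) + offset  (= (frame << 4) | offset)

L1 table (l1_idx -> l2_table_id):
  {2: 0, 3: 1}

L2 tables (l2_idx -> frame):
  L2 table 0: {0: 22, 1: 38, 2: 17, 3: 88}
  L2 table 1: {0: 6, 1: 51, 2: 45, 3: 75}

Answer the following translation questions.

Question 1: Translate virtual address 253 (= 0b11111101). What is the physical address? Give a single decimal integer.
vaddr = 253 = 0b11111101
Split: l1_idx=3, l2_idx=3, offset=13
L1[3] = 1
L2[1][3] = 75
paddr = 75 * 16 + 13 = 1213

Answer: 1213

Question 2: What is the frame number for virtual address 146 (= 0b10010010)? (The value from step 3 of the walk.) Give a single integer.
vaddr = 146: l1_idx=2, l2_idx=1
L1[2] = 0; L2[0][1] = 38

Answer: 38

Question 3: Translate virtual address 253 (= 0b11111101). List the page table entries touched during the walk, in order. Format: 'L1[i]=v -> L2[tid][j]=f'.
Answer: L1[3]=1 -> L2[1][3]=75

Derivation:
vaddr = 253 = 0b11111101
Split: l1_idx=3, l2_idx=3, offset=13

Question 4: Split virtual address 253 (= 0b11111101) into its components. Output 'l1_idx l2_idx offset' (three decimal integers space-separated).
Answer: 3 3 13

Derivation:
vaddr = 253 = 0b11111101
  top 2 bits -> l1_idx = 3
  next 2 bits -> l2_idx = 3
  bottom 4 bits -> offset = 13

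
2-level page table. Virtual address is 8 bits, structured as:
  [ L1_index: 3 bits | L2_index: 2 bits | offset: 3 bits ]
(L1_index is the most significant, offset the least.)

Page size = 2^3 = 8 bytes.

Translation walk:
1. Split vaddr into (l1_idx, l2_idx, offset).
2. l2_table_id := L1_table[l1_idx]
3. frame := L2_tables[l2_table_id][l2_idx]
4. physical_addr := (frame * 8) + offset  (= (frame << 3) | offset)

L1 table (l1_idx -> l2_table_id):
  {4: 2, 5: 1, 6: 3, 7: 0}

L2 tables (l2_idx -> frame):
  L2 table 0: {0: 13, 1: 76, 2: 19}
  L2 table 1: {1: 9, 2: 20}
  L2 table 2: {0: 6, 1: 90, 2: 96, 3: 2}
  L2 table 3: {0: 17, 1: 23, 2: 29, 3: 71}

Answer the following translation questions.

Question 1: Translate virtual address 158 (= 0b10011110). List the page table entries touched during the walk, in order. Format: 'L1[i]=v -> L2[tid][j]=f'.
vaddr = 158 = 0b10011110
Split: l1_idx=4, l2_idx=3, offset=6

Answer: L1[4]=2 -> L2[2][3]=2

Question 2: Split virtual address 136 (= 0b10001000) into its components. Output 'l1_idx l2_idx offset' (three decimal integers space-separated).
vaddr = 136 = 0b10001000
  top 3 bits -> l1_idx = 4
  next 2 bits -> l2_idx = 1
  bottom 3 bits -> offset = 0

Answer: 4 1 0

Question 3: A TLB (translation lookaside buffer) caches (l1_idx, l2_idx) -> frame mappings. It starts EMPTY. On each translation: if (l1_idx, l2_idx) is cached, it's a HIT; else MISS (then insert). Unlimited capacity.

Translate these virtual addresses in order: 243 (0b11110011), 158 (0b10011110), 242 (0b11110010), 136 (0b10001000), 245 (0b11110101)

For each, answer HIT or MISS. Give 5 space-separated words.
Answer: MISS MISS HIT MISS HIT

Derivation:
vaddr=243: (7,2) not in TLB -> MISS, insert
vaddr=158: (4,3) not in TLB -> MISS, insert
vaddr=242: (7,2) in TLB -> HIT
vaddr=136: (4,1) not in TLB -> MISS, insert
vaddr=245: (7,2) in TLB -> HIT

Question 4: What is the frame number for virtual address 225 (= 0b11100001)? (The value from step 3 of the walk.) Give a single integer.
Answer: 13

Derivation:
vaddr = 225: l1_idx=7, l2_idx=0
L1[7] = 0; L2[0][0] = 13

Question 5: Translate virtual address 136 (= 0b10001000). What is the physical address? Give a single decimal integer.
Answer: 720

Derivation:
vaddr = 136 = 0b10001000
Split: l1_idx=4, l2_idx=1, offset=0
L1[4] = 2
L2[2][1] = 90
paddr = 90 * 8 + 0 = 720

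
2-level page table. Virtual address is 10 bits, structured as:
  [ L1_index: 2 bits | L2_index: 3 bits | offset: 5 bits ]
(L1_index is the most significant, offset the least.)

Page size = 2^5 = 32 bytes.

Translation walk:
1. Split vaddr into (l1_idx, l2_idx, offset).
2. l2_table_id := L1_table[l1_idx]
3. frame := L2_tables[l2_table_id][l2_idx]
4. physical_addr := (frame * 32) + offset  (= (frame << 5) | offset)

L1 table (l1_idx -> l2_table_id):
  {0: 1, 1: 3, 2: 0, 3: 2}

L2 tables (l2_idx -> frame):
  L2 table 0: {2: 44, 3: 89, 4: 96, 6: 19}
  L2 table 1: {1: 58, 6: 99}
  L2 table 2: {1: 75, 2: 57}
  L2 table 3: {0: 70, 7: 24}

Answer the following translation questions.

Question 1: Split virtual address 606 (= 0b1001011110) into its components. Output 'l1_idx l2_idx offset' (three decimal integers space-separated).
Answer: 2 2 30

Derivation:
vaddr = 606 = 0b1001011110
  top 2 bits -> l1_idx = 2
  next 3 bits -> l2_idx = 2
  bottom 5 bits -> offset = 30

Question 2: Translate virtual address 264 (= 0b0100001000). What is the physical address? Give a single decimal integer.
vaddr = 264 = 0b0100001000
Split: l1_idx=1, l2_idx=0, offset=8
L1[1] = 3
L2[3][0] = 70
paddr = 70 * 32 + 8 = 2248

Answer: 2248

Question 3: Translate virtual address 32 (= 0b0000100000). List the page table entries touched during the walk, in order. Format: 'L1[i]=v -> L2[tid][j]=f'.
vaddr = 32 = 0b0000100000
Split: l1_idx=0, l2_idx=1, offset=0

Answer: L1[0]=1 -> L2[1][1]=58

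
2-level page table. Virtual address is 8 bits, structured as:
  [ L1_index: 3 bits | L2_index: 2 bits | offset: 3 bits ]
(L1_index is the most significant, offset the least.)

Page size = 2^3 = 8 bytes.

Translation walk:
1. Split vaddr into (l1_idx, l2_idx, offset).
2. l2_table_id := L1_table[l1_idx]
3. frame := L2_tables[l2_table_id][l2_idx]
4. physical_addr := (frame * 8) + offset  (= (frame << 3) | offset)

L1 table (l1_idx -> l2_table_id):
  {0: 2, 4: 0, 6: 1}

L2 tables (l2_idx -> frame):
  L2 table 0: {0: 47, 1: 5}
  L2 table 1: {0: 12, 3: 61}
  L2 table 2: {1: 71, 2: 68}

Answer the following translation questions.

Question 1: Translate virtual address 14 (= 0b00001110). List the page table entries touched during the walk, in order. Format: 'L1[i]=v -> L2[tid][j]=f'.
vaddr = 14 = 0b00001110
Split: l1_idx=0, l2_idx=1, offset=6

Answer: L1[0]=2 -> L2[2][1]=71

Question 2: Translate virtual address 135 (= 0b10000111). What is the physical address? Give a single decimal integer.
Answer: 383

Derivation:
vaddr = 135 = 0b10000111
Split: l1_idx=4, l2_idx=0, offset=7
L1[4] = 0
L2[0][0] = 47
paddr = 47 * 8 + 7 = 383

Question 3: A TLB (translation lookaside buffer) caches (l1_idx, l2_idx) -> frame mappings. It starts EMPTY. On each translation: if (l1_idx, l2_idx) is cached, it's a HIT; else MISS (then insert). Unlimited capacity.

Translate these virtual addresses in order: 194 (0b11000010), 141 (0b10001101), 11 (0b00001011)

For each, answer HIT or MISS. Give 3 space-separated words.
vaddr=194: (6,0) not in TLB -> MISS, insert
vaddr=141: (4,1) not in TLB -> MISS, insert
vaddr=11: (0,1) not in TLB -> MISS, insert

Answer: MISS MISS MISS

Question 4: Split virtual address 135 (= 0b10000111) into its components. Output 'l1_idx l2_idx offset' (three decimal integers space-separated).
vaddr = 135 = 0b10000111
  top 3 bits -> l1_idx = 4
  next 2 bits -> l2_idx = 0
  bottom 3 bits -> offset = 7

Answer: 4 0 7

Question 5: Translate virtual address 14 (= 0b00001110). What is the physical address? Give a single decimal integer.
vaddr = 14 = 0b00001110
Split: l1_idx=0, l2_idx=1, offset=6
L1[0] = 2
L2[2][1] = 71
paddr = 71 * 8 + 6 = 574

Answer: 574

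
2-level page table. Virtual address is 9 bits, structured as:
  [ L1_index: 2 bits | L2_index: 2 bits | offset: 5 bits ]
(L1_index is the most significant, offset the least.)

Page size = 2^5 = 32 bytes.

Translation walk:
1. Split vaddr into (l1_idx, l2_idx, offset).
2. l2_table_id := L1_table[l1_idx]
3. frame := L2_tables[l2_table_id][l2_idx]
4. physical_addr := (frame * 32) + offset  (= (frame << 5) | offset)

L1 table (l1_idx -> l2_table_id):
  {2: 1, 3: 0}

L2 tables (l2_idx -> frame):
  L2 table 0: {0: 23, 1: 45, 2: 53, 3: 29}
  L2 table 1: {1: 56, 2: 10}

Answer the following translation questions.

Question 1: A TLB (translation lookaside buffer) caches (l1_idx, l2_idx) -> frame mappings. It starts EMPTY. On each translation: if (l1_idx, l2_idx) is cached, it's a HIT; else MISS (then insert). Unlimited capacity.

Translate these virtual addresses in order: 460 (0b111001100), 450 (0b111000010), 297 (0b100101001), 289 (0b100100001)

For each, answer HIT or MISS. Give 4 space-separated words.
Answer: MISS HIT MISS HIT

Derivation:
vaddr=460: (3,2) not in TLB -> MISS, insert
vaddr=450: (3,2) in TLB -> HIT
vaddr=297: (2,1) not in TLB -> MISS, insert
vaddr=289: (2,1) in TLB -> HIT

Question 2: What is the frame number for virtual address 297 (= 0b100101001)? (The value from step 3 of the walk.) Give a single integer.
vaddr = 297: l1_idx=2, l2_idx=1
L1[2] = 1; L2[1][1] = 56

Answer: 56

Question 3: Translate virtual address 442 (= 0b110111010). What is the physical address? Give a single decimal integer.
Answer: 1466

Derivation:
vaddr = 442 = 0b110111010
Split: l1_idx=3, l2_idx=1, offset=26
L1[3] = 0
L2[0][1] = 45
paddr = 45 * 32 + 26 = 1466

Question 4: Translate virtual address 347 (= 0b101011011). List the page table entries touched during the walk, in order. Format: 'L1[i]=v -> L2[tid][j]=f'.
vaddr = 347 = 0b101011011
Split: l1_idx=2, l2_idx=2, offset=27

Answer: L1[2]=1 -> L2[1][2]=10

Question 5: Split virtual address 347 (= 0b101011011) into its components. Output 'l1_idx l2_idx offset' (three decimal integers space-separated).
vaddr = 347 = 0b101011011
  top 2 bits -> l1_idx = 2
  next 2 bits -> l2_idx = 2
  bottom 5 bits -> offset = 27

Answer: 2 2 27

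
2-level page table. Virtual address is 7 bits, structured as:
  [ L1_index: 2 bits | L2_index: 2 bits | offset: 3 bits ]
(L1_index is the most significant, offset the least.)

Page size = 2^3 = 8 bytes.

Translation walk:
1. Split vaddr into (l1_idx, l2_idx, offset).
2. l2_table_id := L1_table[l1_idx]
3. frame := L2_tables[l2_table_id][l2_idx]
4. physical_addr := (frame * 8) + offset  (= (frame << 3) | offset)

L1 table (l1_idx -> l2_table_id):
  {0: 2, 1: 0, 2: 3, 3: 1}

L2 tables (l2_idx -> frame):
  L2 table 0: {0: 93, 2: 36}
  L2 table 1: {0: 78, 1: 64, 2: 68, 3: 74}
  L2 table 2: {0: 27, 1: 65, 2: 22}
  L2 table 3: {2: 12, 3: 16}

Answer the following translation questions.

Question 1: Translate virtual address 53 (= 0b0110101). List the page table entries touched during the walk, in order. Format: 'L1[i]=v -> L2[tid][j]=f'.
Answer: L1[1]=0 -> L2[0][2]=36

Derivation:
vaddr = 53 = 0b0110101
Split: l1_idx=1, l2_idx=2, offset=5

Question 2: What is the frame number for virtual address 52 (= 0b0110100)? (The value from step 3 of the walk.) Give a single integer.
vaddr = 52: l1_idx=1, l2_idx=2
L1[1] = 0; L2[0][2] = 36

Answer: 36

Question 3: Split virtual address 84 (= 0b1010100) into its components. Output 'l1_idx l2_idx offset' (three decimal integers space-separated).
Answer: 2 2 4

Derivation:
vaddr = 84 = 0b1010100
  top 2 bits -> l1_idx = 2
  next 2 bits -> l2_idx = 2
  bottom 3 bits -> offset = 4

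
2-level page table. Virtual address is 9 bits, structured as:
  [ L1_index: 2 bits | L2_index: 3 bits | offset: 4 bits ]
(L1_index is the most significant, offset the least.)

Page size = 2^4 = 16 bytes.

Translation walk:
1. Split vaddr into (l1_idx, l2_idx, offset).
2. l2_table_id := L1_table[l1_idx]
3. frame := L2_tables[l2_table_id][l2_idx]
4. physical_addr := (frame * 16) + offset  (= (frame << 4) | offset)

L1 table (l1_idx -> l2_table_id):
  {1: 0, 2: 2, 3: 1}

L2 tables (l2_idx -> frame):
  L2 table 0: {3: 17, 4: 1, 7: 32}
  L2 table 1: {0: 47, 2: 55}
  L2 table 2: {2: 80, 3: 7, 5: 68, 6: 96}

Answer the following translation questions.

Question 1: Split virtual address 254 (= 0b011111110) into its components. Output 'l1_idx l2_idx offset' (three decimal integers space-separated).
Answer: 1 7 14

Derivation:
vaddr = 254 = 0b011111110
  top 2 bits -> l1_idx = 1
  next 3 bits -> l2_idx = 7
  bottom 4 bits -> offset = 14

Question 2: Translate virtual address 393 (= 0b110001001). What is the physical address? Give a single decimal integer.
Answer: 761

Derivation:
vaddr = 393 = 0b110001001
Split: l1_idx=3, l2_idx=0, offset=9
L1[3] = 1
L2[1][0] = 47
paddr = 47 * 16 + 9 = 761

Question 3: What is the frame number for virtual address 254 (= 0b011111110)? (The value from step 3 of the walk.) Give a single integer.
Answer: 32

Derivation:
vaddr = 254: l1_idx=1, l2_idx=7
L1[1] = 0; L2[0][7] = 32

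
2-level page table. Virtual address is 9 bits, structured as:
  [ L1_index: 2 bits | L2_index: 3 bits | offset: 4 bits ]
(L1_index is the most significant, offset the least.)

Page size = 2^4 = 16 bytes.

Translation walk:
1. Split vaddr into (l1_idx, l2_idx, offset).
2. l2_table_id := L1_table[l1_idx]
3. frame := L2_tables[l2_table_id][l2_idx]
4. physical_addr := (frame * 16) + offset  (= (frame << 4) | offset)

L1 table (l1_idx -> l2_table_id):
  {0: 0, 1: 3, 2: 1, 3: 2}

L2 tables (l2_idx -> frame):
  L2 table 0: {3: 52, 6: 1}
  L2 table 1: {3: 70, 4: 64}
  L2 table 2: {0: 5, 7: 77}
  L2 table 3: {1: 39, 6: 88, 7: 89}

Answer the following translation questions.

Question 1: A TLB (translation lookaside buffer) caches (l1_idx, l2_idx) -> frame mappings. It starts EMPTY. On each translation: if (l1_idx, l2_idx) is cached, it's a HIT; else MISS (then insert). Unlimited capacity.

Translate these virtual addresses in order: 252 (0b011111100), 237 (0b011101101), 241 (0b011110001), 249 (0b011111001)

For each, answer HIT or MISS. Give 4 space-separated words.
vaddr=252: (1,7) not in TLB -> MISS, insert
vaddr=237: (1,6) not in TLB -> MISS, insert
vaddr=241: (1,7) in TLB -> HIT
vaddr=249: (1,7) in TLB -> HIT

Answer: MISS MISS HIT HIT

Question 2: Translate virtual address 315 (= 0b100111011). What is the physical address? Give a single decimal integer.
Answer: 1131

Derivation:
vaddr = 315 = 0b100111011
Split: l1_idx=2, l2_idx=3, offset=11
L1[2] = 1
L2[1][3] = 70
paddr = 70 * 16 + 11 = 1131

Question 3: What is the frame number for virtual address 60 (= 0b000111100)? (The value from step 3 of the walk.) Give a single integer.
Answer: 52

Derivation:
vaddr = 60: l1_idx=0, l2_idx=3
L1[0] = 0; L2[0][3] = 52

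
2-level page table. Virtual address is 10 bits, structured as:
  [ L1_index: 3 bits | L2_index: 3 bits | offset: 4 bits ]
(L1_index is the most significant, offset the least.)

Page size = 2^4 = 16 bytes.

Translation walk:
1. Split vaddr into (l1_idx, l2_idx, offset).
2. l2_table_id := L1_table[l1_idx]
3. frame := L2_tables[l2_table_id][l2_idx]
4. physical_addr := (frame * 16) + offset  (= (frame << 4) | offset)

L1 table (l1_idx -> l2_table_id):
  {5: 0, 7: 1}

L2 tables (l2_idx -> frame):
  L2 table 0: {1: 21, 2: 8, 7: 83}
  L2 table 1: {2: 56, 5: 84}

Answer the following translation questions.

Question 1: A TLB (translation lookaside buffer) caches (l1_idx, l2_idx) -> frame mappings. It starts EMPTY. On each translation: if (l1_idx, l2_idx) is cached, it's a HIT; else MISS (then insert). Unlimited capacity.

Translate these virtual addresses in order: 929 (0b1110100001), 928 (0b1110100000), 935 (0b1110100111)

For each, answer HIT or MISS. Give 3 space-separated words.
Answer: MISS HIT HIT

Derivation:
vaddr=929: (7,2) not in TLB -> MISS, insert
vaddr=928: (7,2) in TLB -> HIT
vaddr=935: (7,2) in TLB -> HIT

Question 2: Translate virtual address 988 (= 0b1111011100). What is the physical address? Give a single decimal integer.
vaddr = 988 = 0b1111011100
Split: l1_idx=7, l2_idx=5, offset=12
L1[7] = 1
L2[1][5] = 84
paddr = 84 * 16 + 12 = 1356

Answer: 1356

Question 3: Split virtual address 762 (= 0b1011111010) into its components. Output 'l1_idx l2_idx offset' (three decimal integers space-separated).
Answer: 5 7 10

Derivation:
vaddr = 762 = 0b1011111010
  top 3 bits -> l1_idx = 5
  next 3 bits -> l2_idx = 7
  bottom 4 bits -> offset = 10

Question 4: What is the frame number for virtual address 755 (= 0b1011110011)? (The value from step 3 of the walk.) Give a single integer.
Answer: 83

Derivation:
vaddr = 755: l1_idx=5, l2_idx=7
L1[5] = 0; L2[0][7] = 83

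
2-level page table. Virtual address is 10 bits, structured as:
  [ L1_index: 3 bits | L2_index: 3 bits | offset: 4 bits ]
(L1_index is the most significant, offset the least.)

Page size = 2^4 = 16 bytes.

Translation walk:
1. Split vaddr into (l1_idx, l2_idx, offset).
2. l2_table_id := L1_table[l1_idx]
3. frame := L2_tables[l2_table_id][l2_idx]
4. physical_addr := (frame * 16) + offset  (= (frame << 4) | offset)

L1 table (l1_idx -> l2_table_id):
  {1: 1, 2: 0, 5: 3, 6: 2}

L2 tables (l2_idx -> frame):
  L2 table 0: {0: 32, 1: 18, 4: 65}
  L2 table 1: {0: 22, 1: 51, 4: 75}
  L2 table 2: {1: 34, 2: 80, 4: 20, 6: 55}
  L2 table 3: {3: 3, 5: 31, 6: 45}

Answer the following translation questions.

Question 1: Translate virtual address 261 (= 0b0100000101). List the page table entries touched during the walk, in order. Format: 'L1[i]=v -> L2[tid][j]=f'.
vaddr = 261 = 0b0100000101
Split: l1_idx=2, l2_idx=0, offset=5

Answer: L1[2]=0 -> L2[0][0]=32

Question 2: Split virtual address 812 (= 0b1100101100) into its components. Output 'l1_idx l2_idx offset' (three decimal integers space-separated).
Answer: 6 2 12

Derivation:
vaddr = 812 = 0b1100101100
  top 3 bits -> l1_idx = 6
  next 3 bits -> l2_idx = 2
  bottom 4 bits -> offset = 12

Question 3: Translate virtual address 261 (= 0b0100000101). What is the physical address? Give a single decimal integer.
Answer: 517

Derivation:
vaddr = 261 = 0b0100000101
Split: l1_idx=2, l2_idx=0, offset=5
L1[2] = 0
L2[0][0] = 32
paddr = 32 * 16 + 5 = 517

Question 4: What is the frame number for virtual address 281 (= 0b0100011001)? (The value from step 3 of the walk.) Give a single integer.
vaddr = 281: l1_idx=2, l2_idx=1
L1[2] = 0; L2[0][1] = 18

Answer: 18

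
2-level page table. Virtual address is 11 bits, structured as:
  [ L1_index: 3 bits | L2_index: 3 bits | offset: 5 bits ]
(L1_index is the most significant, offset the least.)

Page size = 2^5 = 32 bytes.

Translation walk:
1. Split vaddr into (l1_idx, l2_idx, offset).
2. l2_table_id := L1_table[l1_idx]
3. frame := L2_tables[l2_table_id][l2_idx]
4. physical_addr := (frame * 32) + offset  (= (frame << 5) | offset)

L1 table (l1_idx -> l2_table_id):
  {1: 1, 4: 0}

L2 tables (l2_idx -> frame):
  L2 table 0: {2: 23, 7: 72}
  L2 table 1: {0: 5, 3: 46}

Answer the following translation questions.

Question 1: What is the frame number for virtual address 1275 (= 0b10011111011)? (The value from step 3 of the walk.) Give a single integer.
Answer: 72

Derivation:
vaddr = 1275: l1_idx=4, l2_idx=7
L1[4] = 0; L2[0][7] = 72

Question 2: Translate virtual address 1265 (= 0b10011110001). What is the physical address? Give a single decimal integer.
vaddr = 1265 = 0b10011110001
Split: l1_idx=4, l2_idx=7, offset=17
L1[4] = 0
L2[0][7] = 72
paddr = 72 * 32 + 17 = 2321

Answer: 2321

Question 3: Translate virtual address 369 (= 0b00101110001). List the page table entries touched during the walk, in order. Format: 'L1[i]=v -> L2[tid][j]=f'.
Answer: L1[1]=1 -> L2[1][3]=46

Derivation:
vaddr = 369 = 0b00101110001
Split: l1_idx=1, l2_idx=3, offset=17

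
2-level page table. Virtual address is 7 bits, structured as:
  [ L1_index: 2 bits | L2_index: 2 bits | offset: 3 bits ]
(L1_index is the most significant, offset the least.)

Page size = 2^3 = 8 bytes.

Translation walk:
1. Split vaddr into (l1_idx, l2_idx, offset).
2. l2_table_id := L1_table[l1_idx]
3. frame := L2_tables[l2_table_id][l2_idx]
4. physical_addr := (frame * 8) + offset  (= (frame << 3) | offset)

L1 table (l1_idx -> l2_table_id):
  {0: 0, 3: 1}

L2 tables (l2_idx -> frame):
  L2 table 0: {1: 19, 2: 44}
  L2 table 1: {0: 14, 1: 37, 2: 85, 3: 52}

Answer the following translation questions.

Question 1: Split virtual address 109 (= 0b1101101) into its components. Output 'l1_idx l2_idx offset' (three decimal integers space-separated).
Answer: 3 1 5

Derivation:
vaddr = 109 = 0b1101101
  top 2 bits -> l1_idx = 3
  next 2 bits -> l2_idx = 1
  bottom 3 bits -> offset = 5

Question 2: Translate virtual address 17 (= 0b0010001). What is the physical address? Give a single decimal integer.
vaddr = 17 = 0b0010001
Split: l1_idx=0, l2_idx=2, offset=1
L1[0] = 0
L2[0][2] = 44
paddr = 44 * 8 + 1 = 353

Answer: 353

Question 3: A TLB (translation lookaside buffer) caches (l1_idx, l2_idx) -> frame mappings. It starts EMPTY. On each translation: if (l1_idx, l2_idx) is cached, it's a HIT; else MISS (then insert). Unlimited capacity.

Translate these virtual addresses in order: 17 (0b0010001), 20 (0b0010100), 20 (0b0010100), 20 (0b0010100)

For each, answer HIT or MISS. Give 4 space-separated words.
vaddr=17: (0,2) not in TLB -> MISS, insert
vaddr=20: (0,2) in TLB -> HIT
vaddr=20: (0,2) in TLB -> HIT
vaddr=20: (0,2) in TLB -> HIT

Answer: MISS HIT HIT HIT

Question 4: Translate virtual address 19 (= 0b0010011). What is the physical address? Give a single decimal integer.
Answer: 355

Derivation:
vaddr = 19 = 0b0010011
Split: l1_idx=0, l2_idx=2, offset=3
L1[0] = 0
L2[0][2] = 44
paddr = 44 * 8 + 3 = 355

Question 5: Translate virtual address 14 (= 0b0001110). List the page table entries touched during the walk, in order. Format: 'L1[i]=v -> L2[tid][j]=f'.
Answer: L1[0]=0 -> L2[0][1]=19

Derivation:
vaddr = 14 = 0b0001110
Split: l1_idx=0, l2_idx=1, offset=6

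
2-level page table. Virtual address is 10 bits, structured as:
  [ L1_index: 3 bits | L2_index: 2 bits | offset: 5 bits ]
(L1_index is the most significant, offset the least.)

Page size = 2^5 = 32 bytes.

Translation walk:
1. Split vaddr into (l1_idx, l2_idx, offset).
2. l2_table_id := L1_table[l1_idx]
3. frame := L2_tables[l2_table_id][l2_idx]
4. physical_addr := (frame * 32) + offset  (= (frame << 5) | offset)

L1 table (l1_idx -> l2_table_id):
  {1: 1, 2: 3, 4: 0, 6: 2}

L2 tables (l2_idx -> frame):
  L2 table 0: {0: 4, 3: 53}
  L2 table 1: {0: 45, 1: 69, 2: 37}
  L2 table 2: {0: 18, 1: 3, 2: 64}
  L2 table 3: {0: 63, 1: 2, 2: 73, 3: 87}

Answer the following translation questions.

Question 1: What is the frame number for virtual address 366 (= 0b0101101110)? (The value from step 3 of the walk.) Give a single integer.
vaddr = 366: l1_idx=2, l2_idx=3
L1[2] = 3; L2[3][3] = 87

Answer: 87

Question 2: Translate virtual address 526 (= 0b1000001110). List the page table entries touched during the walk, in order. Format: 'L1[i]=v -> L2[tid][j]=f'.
Answer: L1[4]=0 -> L2[0][0]=4

Derivation:
vaddr = 526 = 0b1000001110
Split: l1_idx=4, l2_idx=0, offset=14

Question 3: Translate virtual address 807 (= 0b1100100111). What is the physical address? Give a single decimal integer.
Answer: 103

Derivation:
vaddr = 807 = 0b1100100111
Split: l1_idx=6, l2_idx=1, offset=7
L1[6] = 2
L2[2][1] = 3
paddr = 3 * 32 + 7 = 103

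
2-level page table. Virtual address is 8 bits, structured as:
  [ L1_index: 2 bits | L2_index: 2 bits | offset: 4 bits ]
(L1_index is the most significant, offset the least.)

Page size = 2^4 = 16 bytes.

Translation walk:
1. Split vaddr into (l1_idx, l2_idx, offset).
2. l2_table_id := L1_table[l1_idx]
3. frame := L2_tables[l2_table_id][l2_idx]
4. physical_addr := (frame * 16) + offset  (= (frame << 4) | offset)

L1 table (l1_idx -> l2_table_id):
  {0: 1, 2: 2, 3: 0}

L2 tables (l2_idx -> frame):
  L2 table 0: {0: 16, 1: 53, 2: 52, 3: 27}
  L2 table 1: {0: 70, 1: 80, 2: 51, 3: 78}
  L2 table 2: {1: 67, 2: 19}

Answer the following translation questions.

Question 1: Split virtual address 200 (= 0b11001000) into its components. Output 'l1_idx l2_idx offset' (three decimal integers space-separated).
vaddr = 200 = 0b11001000
  top 2 bits -> l1_idx = 3
  next 2 bits -> l2_idx = 0
  bottom 4 bits -> offset = 8

Answer: 3 0 8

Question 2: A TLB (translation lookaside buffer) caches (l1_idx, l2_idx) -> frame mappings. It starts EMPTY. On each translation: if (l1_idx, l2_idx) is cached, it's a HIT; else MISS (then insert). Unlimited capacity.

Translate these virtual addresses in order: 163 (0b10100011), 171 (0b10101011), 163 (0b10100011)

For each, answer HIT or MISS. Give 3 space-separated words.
Answer: MISS HIT HIT

Derivation:
vaddr=163: (2,2) not in TLB -> MISS, insert
vaddr=171: (2,2) in TLB -> HIT
vaddr=163: (2,2) in TLB -> HIT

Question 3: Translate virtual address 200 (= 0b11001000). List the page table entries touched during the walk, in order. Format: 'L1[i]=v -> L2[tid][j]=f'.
Answer: L1[3]=0 -> L2[0][0]=16

Derivation:
vaddr = 200 = 0b11001000
Split: l1_idx=3, l2_idx=0, offset=8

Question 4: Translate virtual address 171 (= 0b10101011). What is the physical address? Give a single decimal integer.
vaddr = 171 = 0b10101011
Split: l1_idx=2, l2_idx=2, offset=11
L1[2] = 2
L2[2][2] = 19
paddr = 19 * 16 + 11 = 315

Answer: 315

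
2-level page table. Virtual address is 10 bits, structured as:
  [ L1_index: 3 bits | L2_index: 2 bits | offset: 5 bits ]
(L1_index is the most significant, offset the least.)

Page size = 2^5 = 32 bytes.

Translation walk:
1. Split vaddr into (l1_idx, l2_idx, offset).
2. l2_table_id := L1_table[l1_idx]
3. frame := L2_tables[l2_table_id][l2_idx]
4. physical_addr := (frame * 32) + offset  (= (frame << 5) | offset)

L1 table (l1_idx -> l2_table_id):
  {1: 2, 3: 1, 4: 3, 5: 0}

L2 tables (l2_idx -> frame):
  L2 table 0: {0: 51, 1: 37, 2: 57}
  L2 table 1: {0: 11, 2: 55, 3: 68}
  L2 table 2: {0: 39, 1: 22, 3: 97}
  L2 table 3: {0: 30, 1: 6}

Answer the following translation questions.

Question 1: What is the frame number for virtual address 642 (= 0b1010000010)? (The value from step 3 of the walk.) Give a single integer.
Answer: 51

Derivation:
vaddr = 642: l1_idx=5, l2_idx=0
L1[5] = 0; L2[0][0] = 51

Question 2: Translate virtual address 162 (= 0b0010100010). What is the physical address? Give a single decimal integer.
vaddr = 162 = 0b0010100010
Split: l1_idx=1, l2_idx=1, offset=2
L1[1] = 2
L2[2][1] = 22
paddr = 22 * 32 + 2 = 706

Answer: 706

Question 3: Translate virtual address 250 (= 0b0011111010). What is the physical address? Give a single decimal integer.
Answer: 3130

Derivation:
vaddr = 250 = 0b0011111010
Split: l1_idx=1, l2_idx=3, offset=26
L1[1] = 2
L2[2][3] = 97
paddr = 97 * 32 + 26 = 3130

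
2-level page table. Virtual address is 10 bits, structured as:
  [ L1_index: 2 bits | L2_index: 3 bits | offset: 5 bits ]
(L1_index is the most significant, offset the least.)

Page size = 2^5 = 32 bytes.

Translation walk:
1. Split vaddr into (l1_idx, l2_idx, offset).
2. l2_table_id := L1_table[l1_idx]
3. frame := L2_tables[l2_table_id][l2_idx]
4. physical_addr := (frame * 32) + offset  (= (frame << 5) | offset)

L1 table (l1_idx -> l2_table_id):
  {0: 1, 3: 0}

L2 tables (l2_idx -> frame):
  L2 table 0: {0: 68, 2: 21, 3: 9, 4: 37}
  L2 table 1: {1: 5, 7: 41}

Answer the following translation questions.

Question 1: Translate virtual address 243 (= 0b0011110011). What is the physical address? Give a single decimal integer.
vaddr = 243 = 0b0011110011
Split: l1_idx=0, l2_idx=7, offset=19
L1[0] = 1
L2[1][7] = 41
paddr = 41 * 32 + 19 = 1331

Answer: 1331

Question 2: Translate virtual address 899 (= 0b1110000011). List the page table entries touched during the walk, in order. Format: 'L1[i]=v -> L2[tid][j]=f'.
vaddr = 899 = 0b1110000011
Split: l1_idx=3, l2_idx=4, offset=3

Answer: L1[3]=0 -> L2[0][4]=37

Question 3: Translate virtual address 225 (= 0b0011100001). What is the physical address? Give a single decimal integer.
vaddr = 225 = 0b0011100001
Split: l1_idx=0, l2_idx=7, offset=1
L1[0] = 1
L2[1][7] = 41
paddr = 41 * 32 + 1 = 1313

Answer: 1313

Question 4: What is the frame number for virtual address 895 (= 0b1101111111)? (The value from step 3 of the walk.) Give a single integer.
Answer: 9

Derivation:
vaddr = 895: l1_idx=3, l2_idx=3
L1[3] = 0; L2[0][3] = 9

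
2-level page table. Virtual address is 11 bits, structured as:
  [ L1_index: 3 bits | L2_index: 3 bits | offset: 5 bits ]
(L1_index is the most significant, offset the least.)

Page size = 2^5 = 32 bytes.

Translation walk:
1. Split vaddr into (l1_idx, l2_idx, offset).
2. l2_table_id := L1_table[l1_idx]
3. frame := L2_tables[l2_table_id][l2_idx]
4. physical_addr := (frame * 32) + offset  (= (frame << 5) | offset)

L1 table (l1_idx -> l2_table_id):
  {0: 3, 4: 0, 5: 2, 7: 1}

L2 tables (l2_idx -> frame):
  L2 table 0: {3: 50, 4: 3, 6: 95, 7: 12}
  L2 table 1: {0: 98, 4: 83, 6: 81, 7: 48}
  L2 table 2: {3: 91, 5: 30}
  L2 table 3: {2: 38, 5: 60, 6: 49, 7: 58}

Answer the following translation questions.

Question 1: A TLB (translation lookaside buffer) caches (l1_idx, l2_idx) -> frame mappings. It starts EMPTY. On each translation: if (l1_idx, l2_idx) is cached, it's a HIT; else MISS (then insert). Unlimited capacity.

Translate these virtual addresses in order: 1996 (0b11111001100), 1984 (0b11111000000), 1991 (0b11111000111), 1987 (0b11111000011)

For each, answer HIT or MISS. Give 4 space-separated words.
vaddr=1996: (7,6) not in TLB -> MISS, insert
vaddr=1984: (7,6) in TLB -> HIT
vaddr=1991: (7,6) in TLB -> HIT
vaddr=1987: (7,6) in TLB -> HIT

Answer: MISS HIT HIT HIT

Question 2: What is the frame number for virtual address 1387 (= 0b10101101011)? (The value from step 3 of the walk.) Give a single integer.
vaddr = 1387: l1_idx=5, l2_idx=3
L1[5] = 2; L2[2][3] = 91

Answer: 91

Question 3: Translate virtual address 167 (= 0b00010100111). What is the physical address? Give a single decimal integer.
vaddr = 167 = 0b00010100111
Split: l1_idx=0, l2_idx=5, offset=7
L1[0] = 3
L2[3][5] = 60
paddr = 60 * 32 + 7 = 1927

Answer: 1927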